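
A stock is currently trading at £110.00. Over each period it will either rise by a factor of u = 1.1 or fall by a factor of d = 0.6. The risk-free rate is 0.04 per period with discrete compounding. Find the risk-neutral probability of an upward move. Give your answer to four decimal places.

p = 0.8800

Risk-neutral probability p = (1 + 0.04 − 0.6)/(1.1 − 0.6) = 0.4400/0.5000 = 0.8800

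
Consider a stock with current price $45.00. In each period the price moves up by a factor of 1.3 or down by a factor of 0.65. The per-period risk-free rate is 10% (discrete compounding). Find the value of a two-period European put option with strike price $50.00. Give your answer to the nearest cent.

$6.64

Risk-neutral probability p = (1 + 0.1 − 0.65)/(1.3 − 0.65) = 0.4500/0.6500 = 0.6923
Terminal stock prices: S_uu = 76.05, S_ud = 38.02, S_dd = 19.01
Terminal payoffs (K − S): max(-26.05, 0) = 0, max(11.98, 0) = 11.98, max(30.99, 0) = 30.99
Node u (S = 58.5): V_u = 1/1.1·[0.6923·0.0000 + 0.3077·11.9750] = 3.3497
Node d (S = 29.25): V_d = 1/1.1·[0.6923·11.9750 + 0.3077·30.9875] = 16.2045
Node 0 (S = 45): V_0 = 1/1.1·[0.6923·3.3497 + 0.3077·16.2045] = 6.6409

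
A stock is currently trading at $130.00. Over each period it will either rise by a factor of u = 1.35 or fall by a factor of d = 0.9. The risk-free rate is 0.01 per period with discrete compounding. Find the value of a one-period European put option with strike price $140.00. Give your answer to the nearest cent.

$17.21

Risk-neutral probability p = (1 + 0.01 − 0.9)/(1.35 − 0.9) = 0.1100/0.4500 = 0.2444
Terminal stock prices: S_u = 175.5, S_d = 117
Terminal payoffs (K − S): max(-35.5, 0) = 0, max(23, 0) = 23
Node 0 (S = 130): V_0 = 1/1.01·[0.2444·0.0000 + 0.7556·23.0000] = 17.2057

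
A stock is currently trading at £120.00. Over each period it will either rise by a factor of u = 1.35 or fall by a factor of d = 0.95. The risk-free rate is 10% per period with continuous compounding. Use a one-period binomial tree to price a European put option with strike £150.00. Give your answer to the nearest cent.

£19.94

Risk-neutral probability p = (e^0.1 − 0.95)/(1.35 − 0.95) = 0.1552/0.4000 = 0.3879
Terminal stock prices: S_u = 162, S_d = 114
Terminal payoffs (K − S): max(-12, 0) = 0, max(36, 0) = 36
Node 0 (S = 120): V_0 = e^(−0.1)·[0.3879·0.0000 + 0.6121·36.0000] = 19.9377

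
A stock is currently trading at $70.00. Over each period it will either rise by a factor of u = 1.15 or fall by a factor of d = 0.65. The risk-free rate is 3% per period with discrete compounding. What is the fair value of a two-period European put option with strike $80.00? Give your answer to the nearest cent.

Risk-neutral probability p = (1 + 0.03 − 0.65)/(1.15 − 0.65) = 0.3800/0.5000 = 0.7600
Terminal stock prices: S_uu = 92.57, S_ud = 52.33, S_dd = 29.58
Terminal payoffs (K − S): max(-12.57, 0) = 0, max(27.67, 0) = 27.67, max(50.42, 0) = 50.42
Node u (S = 80.5): V_u = 1/1.03·[0.7600·0.0000 + 0.2400·27.6750] = 6.4485
Node d (S = 45.5): V_d = 1/1.03·[0.7600·27.6750 + 0.2400·50.4250] = 32.1699
Node 0 (S = 70): V_0 = 1/1.03·[0.7600·6.4485 + 0.2400·32.1699] = 12.2540

$12.25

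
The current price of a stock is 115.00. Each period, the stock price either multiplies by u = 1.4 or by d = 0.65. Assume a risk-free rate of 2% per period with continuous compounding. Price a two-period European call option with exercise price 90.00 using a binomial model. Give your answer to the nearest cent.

38.73

Risk-neutral probability p = (e^0.02 − 0.65)/(1.4 − 0.65) = 0.3702/0.7500 = 0.4936
Terminal stock prices: S_uu = 225.4, S_ud = 104.7, S_dd = 48.59
Terminal payoffs (S − K): max(135.4, 0) = 135.4, max(14.65, 0) = 14.65, max(-41.41, 0) = 0
Node u (S = 161): V_u = e^(−0.02)·[0.4936·135.4000 + 0.5064·14.6500] = 72.7821
Node d (S = 74.75): V_d = e^(−0.02)·[0.4936·14.6500 + 0.5064·0.0000] = 7.0881
Node 0 (S = 115): V_0 = e^(−0.02)·[0.4936·72.7821 + 0.5064·7.0881] = 38.7323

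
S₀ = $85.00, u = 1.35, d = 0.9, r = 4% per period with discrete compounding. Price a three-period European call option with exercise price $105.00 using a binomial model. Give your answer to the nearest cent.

Risk-neutral probability p = (1 + 0.04 − 0.9)/(1.35 − 0.9) = 0.1400/0.4500 = 0.3111
Terminal stock prices: S_uuu = 209.1, S_uud = 139.4, S_udd = 92.95, S_ddd = 61.97
Terminal payoffs (S − K): max(104.1, 0) = 104.1, max(34.42, 0) = 34.42, max(-12.05, 0) = 0, max(-43.03, 0) = 0
Node uu (S = 154.9): V_uu = 1/1.04·[0.3111·104.1319 + 0.6889·34.4213] = 53.9510
Node ud (S = 103.3): V_ud = 1/1.04·[0.3111·34.4213 + 0.6889·0.0000] = 10.2970
Node dd (S = 68.85): V_dd = 1/1.04·[0.3111·0.0000 + 0.6889·0.0000] = 0.0000
Node u (S = 114.8): V_u = 1/1.04·[0.3111·53.9510 + 0.6889·10.2970] = 22.9598
Node d (S = 76.5): V_d = 1/1.04·[0.3111·10.2970 + 0.6889·0.0000] = 3.0803
Node 0 (S = 85): V_0 = 1/1.04·[0.3111·22.9598 + 0.6889·3.0803] = 8.9087

$8.91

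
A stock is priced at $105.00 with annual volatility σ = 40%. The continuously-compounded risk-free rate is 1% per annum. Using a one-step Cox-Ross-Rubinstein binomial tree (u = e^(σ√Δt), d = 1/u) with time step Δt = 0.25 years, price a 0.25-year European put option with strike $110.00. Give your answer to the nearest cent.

$13.03

CRR parameters: u = e^(σ√Δt) = e^(0.4·√0.25) = 1.2214, d = 1/u = 0.8187
Per-period rate: rΔt = 0.01·0.25 = 0.0025, so R = e^0.0025 = 1.0025
Risk-neutral probability p = (e^0.0025 − 0.8187)/(1.2214 − 0.8187) = 0.1838/0.4027 = 0.4564
Terminal stock prices: S_u = 128.2, S_d = 85.97
Terminal payoffs (K − S): max(-18.25, 0) = 0, max(24.03, 0) = 24.03
Node 0 (S = 105): V_0 = e^(−0.0025)·[0.4564·0.0000 + 0.5436·24.0333] = 13.0323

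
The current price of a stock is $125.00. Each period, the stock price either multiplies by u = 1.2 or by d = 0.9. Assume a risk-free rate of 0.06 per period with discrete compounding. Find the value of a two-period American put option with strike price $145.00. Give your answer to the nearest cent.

$20.00

Risk-neutral probability p = (1 + 0.06 − 0.9)/(1.2 − 0.9) = 0.1600/0.3000 = 0.5333
Terminal stock prices: S_uu = 180, S_ud = 135, S_dd = 101.2
Terminal payoffs (K − S): max(-35, 0) = 0, max(10, 0) = 10, max(43.75, 0) = 43.75
Node u (S = 150): continuation = 1/1.06·[0.5333·0.0000 + 0.4667·10.0000] = 4.4025; exercise value = 0.0000 ≤ continuation, so V_u = 4.4025
Node d (S = 112.5): continuation = 1/1.06·[0.5333·10.0000 + 0.4667·43.7500] = 24.2925; exercise value = 32.5000 > continuation, so V_d = 32.5000 (exercise)
Node 0 (S = 125): continuation = 1/1.06·[0.5333·4.4025 + 0.4667·32.5000] = 16.5233; exercise value = 20.0000 > continuation, so V_0 = 20.0000 (exercise)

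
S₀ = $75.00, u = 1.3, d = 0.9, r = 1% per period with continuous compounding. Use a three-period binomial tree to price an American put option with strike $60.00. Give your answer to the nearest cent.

Risk-neutral probability p = (e^0.01 − 0.9)/(1.3 − 0.9) = 0.1101/0.4000 = 0.2751
Terminal stock prices: S_uuu = 164.8, S_uud = 114.1, S_udd = 78.98, S_ddd = 54.68
Terminal payoffs (K − S): max(-104.8, 0) = 0, max(-54.08, 0) = 0, max(-18.98, 0) = 0, max(5.325, 0) = 5.325
Node uu (S = 126.8): continuation = e^(−0.01)·[0.2751·0.0000 + 0.7249·0.0000] = 0.0000; exercise value = 0.0000 ≤ continuation, so V_uu = 0.0000
Node ud (S = 87.75): continuation = e^(−0.01)·[0.2751·0.0000 + 0.7249·0.0000] = 0.0000; exercise value = 0.0000 ≤ continuation, so V_ud = 0.0000
Node dd (S = 60.75): continuation = e^(−0.01)·[0.2751·0.0000 + 0.7249·5.3250] = 3.8215; exercise value = 0.0000 ≤ continuation, so V_dd = 3.8215
Node u (S = 97.5): continuation = e^(−0.01)·[0.2751·0.0000 + 0.7249·0.0000] = 0.0000; exercise value = 0.0000 ≤ continuation, so V_u = 0.0000
Node d (S = 67.5): continuation = e^(−0.01)·[0.2751·0.0000 + 0.7249·3.8215] = 2.7426; exercise value = 0.0000 ≤ continuation, so V_d = 2.7426
Node 0 (S = 75): continuation = e^(−0.01)·[0.2751·0.0000 + 0.7249·2.7426] = 1.9682; exercise value = 0.0000 ≤ continuation, so V_0 = 1.9682

$1.97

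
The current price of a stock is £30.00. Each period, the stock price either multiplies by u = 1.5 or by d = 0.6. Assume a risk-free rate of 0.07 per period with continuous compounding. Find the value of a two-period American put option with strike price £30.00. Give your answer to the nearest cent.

£5.96

Risk-neutral probability p = (e^0.07 − 0.6)/(1.5 − 0.6) = 0.4725/0.9000 = 0.5250
Terminal stock prices: S_uu = 67.5, S_ud = 27, S_dd = 10.8
Terminal payoffs (K − S): max(-37.5, 0) = 0, max(3, 0) = 3, max(19.2, 0) = 19.2
Node u (S = 45): continuation = e^(−0.07)·[0.5250·0.0000 + 0.4750·3.0000] = 1.3286; exercise value = 0.0000 ≤ continuation, so V_u = 1.3286
Node d (S = 18): continuation = e^(−0.07)·[0.5250·3.0000 + 0.4750·19.2000] = 9.9718; exercise value = 12.0000 > continuation, so V_d = 12.0000 (exercise)
Node 0 (S = 30): continuation = e^(−0.07)·[0.5250·1.3286 + 0.4750·12.0000] = 5.9649; exercise value = 0.0000 ≤ continuation, so V_0 = 5.9649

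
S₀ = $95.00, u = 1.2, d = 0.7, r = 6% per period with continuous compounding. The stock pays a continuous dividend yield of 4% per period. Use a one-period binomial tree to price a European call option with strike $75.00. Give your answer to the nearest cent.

Per-period risk-free factor R = e^0.06 = 1.0618; dividend-adjusted growth = e^(0.06−0.04) = 1.0202.
Risk-neutral probability p = (1.0202 − 0.7)/(1.2 − 0.7) = 0.3202/0.5000 = 0.6404
Terminal stock prices: S_u = 114, S_d = 66.5
Terminal payoffs (S − K): max(39, 0) = 39, max(-8.5, 0) = 0
Node 0 (S = 95): V_0 = e^(−0.06)·[0.6404·39.0000 + 0.3596·0.0000] = 23.5212

$23.52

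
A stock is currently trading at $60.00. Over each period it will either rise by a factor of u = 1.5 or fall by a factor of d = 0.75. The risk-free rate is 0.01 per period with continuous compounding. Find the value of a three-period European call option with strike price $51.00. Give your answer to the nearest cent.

$17.62

Risk-neutral probability p = (e^0.01 − 0.75)/(1.5 − 0.75) = 0.2601/0.7500 = 0.3467
Terminal stock prices: S_uuu = 202.5, S_uud = 101.2, S_udd = 50.62, S_ddd = 25.31
Terminal payoffs (S − K): max(151.5, 0) = 151.5, max(50.25, 0) = 50.25, max(-0.375, 0) = 0, max(-25.69, 0) = 0
Node uu (S = 135): V_uu = e^(−0.01)·[0.3467·151.5000 + 0.6533·50.2500] = 84.5075
Node ud (S = 67.5): V_ud = e^(−0.01)·[0.3467·50.2500 + 0.6533·0.0000] = 17.2500
Node dd (S = 33.75): V_dd = e^(−0.01)·[0.3467·0.0000 + 0.6533·0.0000] = 0.0000
Node u (S = 90): V_u = e^(−0.01)·[0.3467·84.5075 + 0.6533·17.2500] = 40.1667
Node d (S = 45): V_d = e^(−0.01)·[0.3467·17.2500 + 0.6533·0.0000] = 5.9216
Node 0 (S = 60): V_0 = e^(−0.01)·[0.3467·40.1667 + 0.6533·5.9216] = 17.6185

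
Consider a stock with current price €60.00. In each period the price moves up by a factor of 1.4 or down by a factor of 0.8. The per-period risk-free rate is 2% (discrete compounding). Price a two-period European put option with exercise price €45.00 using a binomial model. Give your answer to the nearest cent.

Risk-neutral probability p = (1 + 0.02 − 0.8)/(1.4 − 0.8) = 0.2200/0.6000 = 0.3667
Terminal stock prices: S_uu = 117.6, S_ud = 67.2, S_dd = 38.4
Terminal payoffs (K − S): max(-72.6, 0) = 0, max(-22.2, 0) = 0, max(6.6, 0) = 6.6
Node u (S = 84): V_u = 1/1.02·[0.3667·0.0000 + 0.6333·0.0000] = 0.0000
Node d (S = 48): V_d = 1/1.02·[0.3667·0.0000 + 0.6333·6.6000] = 4.0980
Node 0 (S = 60): V_0 = 1/1.02·[0.3667·0.0000 + 0.6333·4.0980] = 2.5445

€2.54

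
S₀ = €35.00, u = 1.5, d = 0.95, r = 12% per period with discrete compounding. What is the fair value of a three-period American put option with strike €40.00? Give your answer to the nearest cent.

Risk-neutral probability p = (1 + 0.12 − 0.95)/(1.5 − 0.95) = 0.1700/0.5500 = 0.3091
Terminal stock prices: S_uuu = 118.1, S_uud = 74.81, S_udd = 47.38, S_ddd = 30.01
Terminal payoffs (K − S): max(-78.12, 0) = 0, max(-34.81, 0) = 0, max(-7.381, 0) = 0, max(9.992, 0) = 9.992
Node uu (S = 78.75): continuation = 1/1.12·[0.3091·0.0000 + 0.6909·0.0000] = 0.0000; exercise value = 0.0000 ≤ continuation, so V_uu = 0.0000
Node ud (S = 49.88): continuation = 1/1.12·[0.3091·0.0000 + 0.6909·0.0000] = 0.0000; exercise value = 0.0000 ≤ continuation, so V_ud = 0.0000
Node dd (S = 31.59): continuation = 1/1.12·[0.3091·0.0000 + 0.6909·9.9919] = 6.1638; exercise value = 8.4125 > continuation, so V_dd = 8.4125 (exercise)
Node u (S = 52.5): continuation = 1/1.12·[0.3091·0.0000 + 0.6909·0.0000] = 0.0000; exercise value = 0.0000 ≤ continuation, so V_u = 0.0000
Node d (S = 33.25): continuation = 1/1.12·[0.3091·0.0000 + 0.6909·8.4125] = 5.1895; exercise value = 6.7500 > continuation, so V_d = 6.7500 (exercise)
Node 0 (S = 35): continuation = 1/1.12·[0.3091·0.0000 + 0.6909·6.7500] = 4.1640; exercise value = 5.0000 > continuation, so V_0 = 5.0000 (exercise)

€5.00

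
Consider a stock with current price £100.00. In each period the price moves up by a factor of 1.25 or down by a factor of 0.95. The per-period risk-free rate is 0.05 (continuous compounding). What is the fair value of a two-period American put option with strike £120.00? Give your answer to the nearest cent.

£20.00

Risk-neutral probability p = (e^0.05 − 0.95)/(1.25 − 0.95) = 0.1013/0.3000 = 0.3376
Terminal stock prices: S_uu = 156.2, S_ud = 118.8, S_dd = 90.25
Terminal payoffs (K − S): max(-36.25, 0) = 0, max(1.25, 0) = 1.25, max(29.75, 0) = 29.75
Node u (S = 125): continuation = e^(−0.05)·[0.3376·0.0000 + 0.6624·1.2500] = 0.7877; exercise value = 0.0000 ≤ continuation, so V_u = 0.7877
Node d (S = 95): continuation = e^(−0.05)·[0.3376·1.2500 + 0.6624·29.7500] = 19.1475; exercise value = 25.0000 > continuation, so V_d = 25.0000 (exercise)
Node 0 (S = 100): continuation = e^(−0.05)·[0.3376·0.7877 + 0.6624·25.0000] = 16.0060; exercise value = 20.0000 > continuation, so V_0 = 20.0000 (exercise)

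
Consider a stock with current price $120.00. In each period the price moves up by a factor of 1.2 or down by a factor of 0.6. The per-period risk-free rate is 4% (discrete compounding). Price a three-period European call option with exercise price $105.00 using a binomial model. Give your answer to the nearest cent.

$35.89

Risk-neutral probability p = (1 + 0.04 − 0.6)/(1.2 − 0.6) = 0.4400/0.6000 = 0.7333
Terminal stock prices: S_uuu = 207.4, S_uud = 103.7, S_udd = 51.84, S_ddd = 25.92
Terminal payoffs (S − K): max(102.4, 0) = 102.4, max(-1.32, 0) = 0, max(-53.16, 0) = 0, max(-79.08, 0) = 0
Node uu (S = 172.8): V_uu = 1/1.04·[0.7333·102.3600 + 0.2667·0.0000] = 72.1769
Node ud (S = 86.4): V_ud = 1/1.04·[0.7333·0.0000 + 0.2667·0.0000] = 0.0000
Node dd (S = 43.2): V_dd = 1/1.04·[0.7333·0.0000 + 0.2667·0.0000] = 0.0000
Node u (S = 144): V_u = 1/1.04·[0.7333·72.1769 + 0.2667·0.0000] = 50.8940
Node d (S = 72): V_d = 1/1.04·[0.7333·0.0000 + 0.2667·0.0000] = 0.0000
Node 0 (S = 120): V_0 = 1/1.04·[0.7333·50.8940 + 0.2667·0.0000] = 35.8868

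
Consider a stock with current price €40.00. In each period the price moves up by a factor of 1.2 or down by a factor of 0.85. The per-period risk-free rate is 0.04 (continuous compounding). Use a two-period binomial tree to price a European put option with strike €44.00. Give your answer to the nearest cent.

€4.35

Risk-neutral probability p = (e^0.04 − 0.85)/(1.2 − 0.85) = 0.1908/0.3500 = 0.5452
Terminal stock prices: S_uu = 57.6, S_ud = 40.8, S_dd = 28.9
Terminal payoffs (K − S): max(-13.6, 0) = 0, max(3.2, 0) = 3.2, max(15.1, 0) = 15.1
Node u (S = 48): V_u = e^(−0.04)·[0.5452·0.0000 + 0.4548·3.2000] = 1.3984
Node d (S = 34): V_d = e^(−0.04)·[0.5452·3.2000 + 0.4548·15.1000] = 8.2747
Node 0 (S = 40): V_0 = e^(−0.04)·[0.5452·1.3984 + 0.4548·8.2747] = 4.3485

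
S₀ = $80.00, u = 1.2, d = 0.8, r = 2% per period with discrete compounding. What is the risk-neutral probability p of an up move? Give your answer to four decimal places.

p = 0.5500

Risk-neutral probability p = (1 + 0.02 − 0.8)/(1.2 − 0.8) = 0.2200/0.4000 = 0.5500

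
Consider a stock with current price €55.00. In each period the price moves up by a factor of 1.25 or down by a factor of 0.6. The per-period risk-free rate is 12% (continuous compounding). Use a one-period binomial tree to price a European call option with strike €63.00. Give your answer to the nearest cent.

€4.14

Risk-neutral probability p = (e^0.12 − 0.6)/(1.25 − 0.6) = 0.5275/0.6500 = 0.8115
Terminal stock prices: S_u = 68.75, S_d = 33
Terminal payoffs (S − K): max(5.75, 0) = 5.75, max(-30, 0) = 0
Node 0 (S = 55): V_0 = e^(−0.12)·[0.8115·5.7500 + 0.1885·0.0000] = 4.1387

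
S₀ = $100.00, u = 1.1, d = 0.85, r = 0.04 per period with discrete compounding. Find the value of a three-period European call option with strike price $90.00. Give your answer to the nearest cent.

$21.57

Risk-neutral probability p = (1 + 0.04 − 0.85)/(1.1 − 0.85) = 0.1900/0.2500 = 0.7600
Terminal stock prices: S_uuu = 133.1, S_uud = 102.9, S_udd = 79.48, S_ddd = 61.41
Terminal payoffs (S − K): max(43.1, 0) = 43.1, max(12.85, 0) = 12.85, max(-10.52, 0) = 0, max(-28.59, 0) = 0
Node uu (S = 121): V_uu = 1/1.04·[0.7600·43.1000 + 0.2400·12.8500] = 34.4615
Node ud (S = 93.5): V_ud = 1/1.04·[0.7600·12.8500 + 0.2400·0.0000] = 9.3904
Node dd (S = 72.25): V_dd = 1/1.04·[0.7600·0.0000 + 0.2400·0.0000] = 0.0000
Node u (S = 110): V_u = 1/1.04·[0.7600·34.4615 + 0.2400·9.3904] = 27.3504
Node d (S = 85): V_d = 1/1.04·[0.7600·9.3904 + 0.2400·0.0000] = 6.8622
Node 0 (S = 100): V_0 = 1/1.04·[0.7600·27.3504 + 0.2400·6.8622] = 21.5704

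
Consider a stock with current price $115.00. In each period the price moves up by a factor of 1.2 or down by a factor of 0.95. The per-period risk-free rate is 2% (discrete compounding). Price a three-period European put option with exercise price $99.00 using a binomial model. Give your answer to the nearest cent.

$0.14

Risk-neutral probability p = (1 + 0.02 − 0.95)/(1.2 − 0.95) = 0.0700/0.2500 = 0.2800
Terminal stock prices: S_uuu = 198.7, S_uud = 157.3, S_udd = 124.5, S_ddd = 98.6
Terminal payoffs (K − S): max(-99.72, 0) = 0, max(-58.32, 0) = 0, max(-25.55, 0) = 0, max(0.4019, 0) = 0.4019
Node uu (S = 165.6): V_uu = 1/1.02·[0.2800·0.0000 + 0.7200·0.0000] = 0.0000
Node ud (S = 131.1): V_ud = 1/1.02·[0.2800·0.0000 + 0.7200·0.0000] = 0.0000
Node dd (S = 103.8): V_dd = 1/1.02·[0.2800·0.0000 + 0.7200·0.4019] = 0.2837
Node u (S = 138): V_u = 1/1.02·[0.2800·0.0000 + 0.7200·0.0000] = 0.0000
Node d (S = 109.2): V_d = 1/1.02·[0.2800·0.0000 + 0.7200·0.2837] = 0.2002
Node 0 (S = 115): V_0 = 1/1.02·[0.2800·0.0000 + 0.7200·0.2002] = 0.1413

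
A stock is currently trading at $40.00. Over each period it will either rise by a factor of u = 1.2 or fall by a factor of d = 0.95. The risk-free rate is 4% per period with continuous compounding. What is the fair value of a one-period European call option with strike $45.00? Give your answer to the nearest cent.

$1.05

Risk-neutral probability p = (e^0.04 − 0.95)/(1.2 − 0.95) = 0.0908/0.2500 = 0.3632
Terminal stock prices: S_u = 48, S_d = 38
Terminal payoffs (S − K): max(3, 0) = 3, max(-7, 0) = 0
Node 0 (S = 40): V_0 = e^(−0.04)·[0.3632·3.0000 + 0.6368·0.0000] = 1.0470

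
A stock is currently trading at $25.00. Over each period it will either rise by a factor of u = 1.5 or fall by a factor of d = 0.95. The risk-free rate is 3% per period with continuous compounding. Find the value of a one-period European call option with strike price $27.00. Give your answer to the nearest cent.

$1.49

Risk-neutral probability p = (e^0.03 − 0.95)/(1.5 − 0.95) = 0.0805/0.5500 = 0.1463
Terminal stock prices: S_u = 37.5, S_d = 23.75
Terminal payoffs (S − K): max(10.5, 0) = 10.5, max(-3.25, 0) = 0
Node 0 (S = 25): V_0 = e^(−0.03)·[0.1463·10.5000 + 0.8537·0.0000] = 1.4906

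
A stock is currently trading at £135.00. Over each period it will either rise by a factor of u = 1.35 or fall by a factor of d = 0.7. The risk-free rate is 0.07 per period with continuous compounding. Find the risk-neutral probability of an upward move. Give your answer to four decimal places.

p = 0.5731

Risk-neutral probability p = (e^0.07 − 0.7)/(1.35 − 0.7) = 0.3725/0.6500 = 0.5731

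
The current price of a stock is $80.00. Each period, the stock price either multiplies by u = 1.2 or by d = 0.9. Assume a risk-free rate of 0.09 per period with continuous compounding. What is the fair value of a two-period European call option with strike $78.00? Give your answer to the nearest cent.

$16.22

Risk-neutral probability p = (e^0.09 − 0.9)/(1.2 − 0.9) = 0.1942/0.3000 = 0.6472
Terminal stock prices: S_uu = 115.2, S_ud = 86.4, S_dd = 64.8
Terminal payoffs (S − K): max(37.2, 0) = 37.2, max(8.4, 0) = 8.4, max(-13.2, 0) = 0
Node u (S = 96): V_u = e^(−0.09)·[0.6472·37.2000 + 0.3528·8.4000] = 24.7134
Node d (S = 72): V_d = e^(−0.09)·[0.6472·8.4000 + 0.3528·0.0000] = 4.9689
Node 0 (S = 80): V_0 = e^(−0.09)·[0.6472·24.7134 + 0.3528·4.9689] = 16.2209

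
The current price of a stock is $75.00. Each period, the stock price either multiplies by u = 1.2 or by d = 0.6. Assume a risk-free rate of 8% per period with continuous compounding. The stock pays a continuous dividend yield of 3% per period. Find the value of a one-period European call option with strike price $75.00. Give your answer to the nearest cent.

$10.41

Per-period risk-free factor R = e^0.08 = 1.0833; dividend-adjusted growth = e^(0.08−0.03) = 1.0513.
Risk-neutral probability p = (1.0513 − 0.6)/(1.2 − 0.6) = 0.4513/0.6000 = 0.7521
Terminal stock prices: S_u = 90, S_d = 45
Terminal payoffs (S − K): max(15, 0) = 15, max(-30, 0) = 0
Node 0 (S = 75): V_0 = e^(−0.08)·[0.7521·15.0000 + 0.2479·0.0000] = 10.4144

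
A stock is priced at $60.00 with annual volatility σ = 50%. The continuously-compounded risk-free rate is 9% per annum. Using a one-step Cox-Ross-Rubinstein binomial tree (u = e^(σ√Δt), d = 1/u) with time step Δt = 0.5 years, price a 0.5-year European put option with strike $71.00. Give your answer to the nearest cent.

$14.45

CRR parameters: u = e^(σ√Δt) = e^(0.5·√0.5) = 1.4241, d = 1/u = 0.7022
Per-period rate: rΔt = 0.09·0.5 = 0.045, so R = e^0.045 = 1.0460
Risk-neutral probability p = (e^0.045 − 0.7022)/(1.4241 − 0.7022) = 0.3438/0.7219 = 0.4763
Terminal stock prices: S_u = 85.45, S_d = 42.13
Terminal payoffs (K − S): max(-14.45, 0) = 0, max(28.87, 0) = 28.87
Node 0 (S = 60): V_0 = e^(−0.045)·[0.4763·0.0000 + 0.5237·28.8687] = 14.4539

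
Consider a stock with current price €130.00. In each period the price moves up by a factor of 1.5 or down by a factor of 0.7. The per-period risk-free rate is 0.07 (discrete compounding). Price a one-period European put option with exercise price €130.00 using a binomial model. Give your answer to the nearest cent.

Risk-neutral probability p = (1 + 0.07 − 0.7)/(1.5 − 0.7) = 0.3700/0.8000 = 0.4625
Terminal stock prices: S_u = 195, S_d = 91
Terminal payoffs (K − S): max(-65, 0) = 0, max(39, 0) = 39
Node 0 (S = 130): V_0 = 1/1.07·[0.4625·0.0000 + 0.5375·39.0000] = 19.5911

€19.59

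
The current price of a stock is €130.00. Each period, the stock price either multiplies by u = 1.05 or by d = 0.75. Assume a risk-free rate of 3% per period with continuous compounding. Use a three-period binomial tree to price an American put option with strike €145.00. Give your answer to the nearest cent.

€15.00

Risk-neutral probability p = (e^0.03 − 0.75)/(1.05 − 0.75) = 0.2805/0.3000 = 0.9348
Terminal stock prices: S_uuu = 150.5, S_uud = 107.5, S_udd = 76.78, S_ddd = 54.84
Terminal payoffs (K − S): max(-5.491, 0) = 0, max(37.51, 0) = 37.51, max(68.22, 0) = 68.22, max(90.16, 0) = 90.16
Node uu (S = 143.3): continuation = e^(−0.03)·[0.9348·0.0000 + 0.0652·37.5062] = 2.3714; exercise value = 1.6750 ≤ continuation, so V_uu = 2.3714
Node ud (S = 102.4): continuation = e^(−0.03)·[0.9348·37.5062 + 0.0652·68.2188] = 38.3396; exercise value = 42.6250 > continuation, so V_ud = 42.6250 (exercise)
Node dd (S = 73.12): continuation = e^(−0.03)·[0.9348·68.2188 + 0.0652·90.1562] = 67.5896; exercise value = 71.8750 > continuation, so V_dd = 71.8750 (exercise)
Node u (S = 136.5): continuation = e^(−0.03)·[0.9348·2.3714 + 0.0652·42.6250] = 4.8464; exercise value = 8.5000 > continuation, so V_u = 8.5000 (exercise)
Node d (S = 97.5): continuation = e^(−0.03)·[0.9348·42.6250 + 0.0652·71.8750] = 43.2146; exercise value = 47.5000 > continuation, so V_d = 47.5000 (exercise)
Node 0 (S = 130): continuation = e^(−0.03)·[0.9348·8.5000 + 0.0652·47.5000] = 10.7146; exercise value = 15.0000 > continuation, so V_0 = 15.0000 (exercise)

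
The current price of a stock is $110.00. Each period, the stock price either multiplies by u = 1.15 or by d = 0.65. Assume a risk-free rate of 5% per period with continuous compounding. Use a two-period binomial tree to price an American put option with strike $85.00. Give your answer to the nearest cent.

Risk-neutral probability p = (e^0.05 − 0.65)/(1.15 − 0.65) = 0.4013/0.5000 = 0.8025
Terminal stock prices: S_uu = 145.5, S_ud = 82.22, S_dd = 46.48
Terminal payoffs (K − S): max(-60.47, 0) = 0, max(2.775, 0) = 2.775, max(38.52, 0) = 38.52
Node u (S = 126.5): continuation = e^(−0.05)·[0.8025·0.0000 + 0.1975·2.7750] = 0.5212; exercise value = 0.0000 ≤ continuation, so V_u = 0.5212
Node d (S = 71.5): continuation = e^(−0.05)·[0.8025·2.7750 + 0.1975·38.5250] = 9.3545; exercise value = 13.5000 > continuation, so V_d = 13.5000 (exercise)
Node 0 (S = 110): continuation = e^(−0.05)·[0.8025·0.5212 + 0.1975·13.5000] = 2.9336; exercise value = 0.0000 ≤ continuation, so V_0 = 2.9336

$2.93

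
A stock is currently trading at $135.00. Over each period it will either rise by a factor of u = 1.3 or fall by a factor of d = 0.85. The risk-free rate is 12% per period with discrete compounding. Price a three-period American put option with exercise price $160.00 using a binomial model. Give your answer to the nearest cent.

Risk-neutral probability p = (1 + 0.12 − 0.85)/(1.3 − 0.85) = 0.2700/0.4500 = 0.6000
Terminal stock prices: S_uuu = 296.6, S_uud = 193.9, S_udd = 126.8, S_ddd = 82.91
Terminal payoffs (K − S): max(-136.6, 0) = 0, max(-33.93, 0) = 0, max(33.2, 0) = 33.2, max(77.09, 0) = 77.09
Node uu (S = 228.2): continuation = 1/1.12·[0.6000·0.0000 + 0.4000·0.0000] = 0.0000; exercise value = 0.0000 ≤ continuation, so V_uu = 0.0000
Node ud (S = 149.2): continuation = 1/1.12·[0.6000·0.0000 + 0.4000·33.2013] = 11.8576; exercise value = 10.8250 ≤ continuation, so V_ud = 11.8576
Node dd (S = 97.54): continuation = 1/1.12·[0.6000·33.2013 + 0.4000·77.0931] = 45.3196; exercise value = 62.4625 > continuation, so V_dd = 62.4625 (exercise)
Node u (S = 175.5): continuation = 1/1.12·[0.6000·0.0000 + 0.4000·11.8576] = 4.2349; exercise value = 0.0000 ≤ continuation, so V_u = 4.2349
Node d (S = 114.8): continuation = 1/1.12·[0.6000·11.8576 + 0.4000·62.4625] = 28.6603; exercise value = 45.2500 > continuation, so V_d = 45.2500 (exercise)
Node 0 (S = 135): continuation = 1/1.12·[0.6000·4.2349 + 0.4000·45.2500] = 18.4294; exercise value = 25.0000 > continuation, so V_0 = 25.0000 (exercise)

$25.00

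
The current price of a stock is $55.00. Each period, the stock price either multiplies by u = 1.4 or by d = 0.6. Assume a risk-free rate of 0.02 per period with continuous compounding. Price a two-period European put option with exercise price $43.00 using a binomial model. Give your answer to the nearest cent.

$5.02

Risk-neutral probability p = (e^0.02 − 0.6)/(1.4 − 0.6) = 0.4202/0.8000 = 0.5253
Terminal stock prices: S_uu = 107.8, S_ud = 46.2, S_dd = 19.8
Terminal payoffs (K − S): max(-64.8, 0) = 0, max(-3.2, 0) = 0, max(23.2, 0) = 23.2
Node u (S = 77): V_u = e^(−0.02)·[0.5253·0.0000 + 0.4747·0.0000] = 0.0000
Node d (S = 33): V_d = e^(−0.02)·[0.5253·0.0000 + 0.4747·23.2000] = 10.7961
Node 0 (S = 55): V_0 = e^(−0.02)·[0.5253·0.0000 + 0.4747·10.7961] = 5.0239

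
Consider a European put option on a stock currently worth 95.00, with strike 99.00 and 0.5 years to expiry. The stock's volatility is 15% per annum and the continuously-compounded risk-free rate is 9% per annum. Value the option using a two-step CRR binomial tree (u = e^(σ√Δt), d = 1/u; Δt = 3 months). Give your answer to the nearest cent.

CRR parameters: u = e^(σ√Δt) = e^(0.15·√0.25) = 1.0779, d = 1/u = 0.9277
Per-period rate: rΔt = 0.09·0.25 = 0.0225, so R = e^0.0225 = 1.0228
Risk-neutral probability p = (e^0.0225 − 0.9277)/(1.0779 − 0.9277) = 0.0950/0.1501 = 0.6328
Terminal stock prices: S_uu = 110.4, S_ud = 95, S_dd = 81.77
Terminal payoffs (K − S): max(-11.37, 0) = 0, max(4, 0) = 4, max(17.23, 0) = 17.23
Node u (S = 102.4): V_u = e^(−0.0225)·[0.6328·0.0000 + 0.3672·4.0000] = 1.4361
Node d (S = 88.14): V_d = e^(−0.0225)·[0.6328·4.0000 + 0.3672·17.2327] = 8.6617
Node 0 (S = 95): V_0 = e^(−0.0225)·[0.6328·1.4361 + 0.3672·8.6617] = 3.9982

4.00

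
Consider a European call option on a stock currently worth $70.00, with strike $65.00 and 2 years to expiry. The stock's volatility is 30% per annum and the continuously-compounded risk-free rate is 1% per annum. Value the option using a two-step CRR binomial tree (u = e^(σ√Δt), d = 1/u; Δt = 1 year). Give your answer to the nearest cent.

$14.40

CRR parameters: u = e^(σ√Δt) = e^(0.3·√1) = 1.3499, d = 1/u = 0.7408
Per-period rate: rΔt = 0.01·1 = 0.01, so R = e^0.01 = 1.0101
Risk-neutral probability p = (e^0.01 − 0.7408)/(1.3499 − 0.7408) = 0.2692/0.6090 = 0.4421
Terminal stock prices: S_uu = 127.5, S_ud = 70, S_dd = 38.42
Terminal payoffs (S − K): max(62.55, 0) = 62.55, max(5, 0) = 5, max(-26.58, 0) = 0
Node u (S = 94.49): V_u = e^(−0.01)·[0.4421·62.5483 + 0.5579·5.0000] = 30.1369
Node d (S = 51.86): V_d = e^(−0.01)·[0.4421·5.0000 + 0.5579·0.0000] = 2.1883
Node 0 (S = 70): V_0 = e^(−0.01)·[0.4421·30.1369 + 0.5579·2.1883] = 14.3985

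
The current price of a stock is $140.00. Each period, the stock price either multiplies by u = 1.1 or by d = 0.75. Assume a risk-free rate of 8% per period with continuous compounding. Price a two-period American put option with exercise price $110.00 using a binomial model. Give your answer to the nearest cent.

Risk-neutral probability p = (e^0.08 − 0.75)/(1.1 − 0.75) = 0.3333/0.3500 = 0.9522
Terminal stock prices: S_uu = 169.4, S_ud = 115.5, S_dd = 78.75
Terminal payoffs (K − S): max(-59.4, 0) = 0, max(-5.5, 0) = 0, max(31.25, 0) = 31.25
Node u (S = 154): continuation = e^(−0.08)·[0.9522·0.0000 + 0.0478·0.0000] = 0.0000; exercise value = 0.0000 ≤ continuation, so V_u = 0.0000
Node d (S = 105): continuation = e^(−0.08)·[0.9522·0.0000 + 0.0478·31.2500] = 1.3775; exercise value = 5.0000 > continuation, so V_d = 5.0000 (exercise)
Node 0 (S = 140): continuation = e^(−0.08)·[0.9522·0.0000 + 0.0478·5.0000] = 0.2204; exercise value = 0.0000 ≤ continuation, so V_0 = 0.2204

$0.22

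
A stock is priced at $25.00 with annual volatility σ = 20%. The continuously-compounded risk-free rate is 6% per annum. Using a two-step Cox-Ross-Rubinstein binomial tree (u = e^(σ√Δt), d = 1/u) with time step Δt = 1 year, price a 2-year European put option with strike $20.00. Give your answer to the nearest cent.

CRR parameters: u = e^(σ√Δt) = e^(0.2·√1) = 1.2214, d = 1/u = 0.8187
Per-period rate: rΔt = 0.06·1 = 0.06, so R = e^0.06 = 1.0618
Risk-neutral probability p = (e^0.06 − 0.8187)/(1.2214 − 0.8187) = 0.2431/0.4027 = 0.6037
Terminal stock prices: S_uu = 37.3, S_ud = 25, S_dd = 16.76
Terminal payoffs (K − S): max(-17.3, 0) = 0, max(-5, 0) = 0, max(3.242, 0) = 3.242
Node u (S = 30.54): V_u = e^(−0.06)·[0.6037·0.0000 + 0.3963·0.0000] = 0.0000
Node d (S = 20.47): V_d = e^(−0.06)·[0.6037·0.0000 + 0.3963·3.2420] = 1.2099
Node 0 (S = 25): V_0 = e^(−0.06)·[0.6037·0.0000 + 0.3963·1.2099] = 0.4515

$0.45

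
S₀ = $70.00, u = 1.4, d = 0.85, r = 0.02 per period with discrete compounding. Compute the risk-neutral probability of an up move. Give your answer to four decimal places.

p = 0.3091

Risk-neutral probability p = (1 + 0.02 − 0.85)/(1.4 − 0.85) = 0.1700/0.5500 = 0.3091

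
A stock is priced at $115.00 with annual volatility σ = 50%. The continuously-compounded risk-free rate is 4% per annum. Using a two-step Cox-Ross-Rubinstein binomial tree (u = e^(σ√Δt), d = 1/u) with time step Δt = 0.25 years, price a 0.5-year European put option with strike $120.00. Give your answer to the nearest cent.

$16.92

CRR parameters: u = e^(σ√Δt) = e^(0.5·√0.25) = 1.2840, d = 1/u = 0.7788
Per-period rate: rΔt = 0.04·0.25 = 0.01, so R = e^0.01 = 1.0101
Risk-neutral probability p = (e^0.01 − 0.7788)/(1.2840 − 0.7788) = 0.2312/0.5052 = 0.4577
Terminal stock prices: S_uu = 189.6, S_ud = 115, S_dd = 69.75
Terminal payoffs (K − S): max(-69.6, 0) = 0, max(5, 0) = 5, max(50.25, 0) = 50.25
Node u (S = 147.7): V_u = e^(−0.01)·[0.4577·0.0000 + 0.5423·5.0000] = 2.6844
Node d (S = 89.56): V_d = e^(−0.01)·[0.4577·5.0000 + 0.5423·50.2490] = 29.2439
Node 0 (S = 115): V_0 = e^(−0.01)·[0.4577·2.6844 + 0.5423·29.2439] = 16.9172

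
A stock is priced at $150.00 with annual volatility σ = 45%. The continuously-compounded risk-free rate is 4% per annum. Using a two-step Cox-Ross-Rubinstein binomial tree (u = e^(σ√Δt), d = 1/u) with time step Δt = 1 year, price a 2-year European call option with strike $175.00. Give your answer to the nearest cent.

CRR parameters: u = e^(σ√Δt) = e^(0.45·√1) = 1.5683, d = 1/u = 0.6376
Per-period rate: rΔt = 0.04·1 = 0.04, so R = e^0.04 = 1.0408
Risk-neutral probability p = (e^0.04 − 0.6376)/(1.5683 − 0.6376) = 0.4032/0.9307 = 0.4332
Terminal stock prices: S_uu = 368.9, S_ud = 150, S_dd = 60.99
Terminal payoffs (S − K): max(193.9, 0) = 193.9, max(-25, 0) = 0, max(-114, 0) = 0
Node u (S = 235.2): V_u = e^(−0.04)·[0.4332·193.9405 + 0.5668·0.0000] = 80.7228
Node d (S = 95.64): V_d = e^(−0.04)·[0.4332·0.0000 + 0.5668·0.0000] = 0.0000
Node 0 (S = 150): V_0 = e^(−0.04)·[0.4332·80.7228 + 0.5668·0.0000] = 33.5988

$33.60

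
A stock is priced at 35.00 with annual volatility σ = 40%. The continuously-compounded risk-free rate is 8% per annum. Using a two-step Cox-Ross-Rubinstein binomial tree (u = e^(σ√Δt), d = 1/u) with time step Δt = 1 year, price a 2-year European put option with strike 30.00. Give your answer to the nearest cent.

CRR parameters: u = e^(σ√Δt) = e^(0.4·√1) = 1.4918, d = 1/u = 0.6703
Per-period rate: rΔt = 0.08·1 = 0.08, so R = e^0.08 = 1.0833
Risk-neutral probability p = (e^0.08 − 0.6703)/(1.4918 − 0.6703) = 0.4130/0.8215 = 0.5027
Terminal stock prices: S_uu = 77.89, S_ud = 35, S_dd = 15.73
Terminal payoffs (K − S): max(-47.89, 0) = 0, max(-5, 0) = 0, max(14.27, 0) = 14.27
Node u (S = 52.21): V_u = e^(−0.08)·[0.5027·0.0000 + 0.4973·0.0000] = 0.0000
Node d (S = 23.46): V_d = e^(−0.08)·[0.5027·0.0000 + 0.4973·14.2735] = 6.5525
Node 0 (S = 35): V_0 = e^(−0.08)·[0.5027·0.0000 + 0.4973·6.5525] = 3.0081

3.01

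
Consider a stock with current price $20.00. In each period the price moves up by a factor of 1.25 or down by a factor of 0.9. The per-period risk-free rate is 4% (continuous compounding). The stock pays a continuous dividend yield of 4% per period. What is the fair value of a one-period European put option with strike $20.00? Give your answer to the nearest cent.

Per-period risk-free factor R = e^0.04 = 1.0408; dividend-adjusted growth = e^(0.04−0.04) = 1.0000.
Risk-neutral probability p = (1.0000 − 0.9)/(1.25 − 0.9) = 0.1000/0.3500 = 0.2857
Terminal stock prices: S_u = 25, S_d = 18
Terminal payoffs (K − S): max(-5, 0) = 0, max(2, 0) = 2
Node 0 (S = 20): V_0 = e^(−0.04)·[0.2857·0.0000 + 0.7143·2.0000] = 1.3726

$1.37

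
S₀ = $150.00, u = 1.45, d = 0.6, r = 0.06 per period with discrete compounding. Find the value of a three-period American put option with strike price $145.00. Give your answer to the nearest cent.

$30.19

Risk-neutral probability p = (1 + 0.06 − 0.6)/(1.45 − 0.6) = 0.4600/0.8500 = 0.5412
Terminal stock prices: S_uuu = 457.3, S_uud = 189.2, S_udd = 78.3, S_ddd = 32.4
Terminal payoffs (K − S): max(-312.3, 0) = 0, max(-44.22, 0) = 0, max(66.7, 0) = 66.7, max(112.6, 0) = 112.6
Node uu (S = 315.4): continuation = 1/1.06·[0.5412·0.0000 + 0.4588·0.0000] = 0.0000; exercise value = 0.0000 ≤ continuation, so V_uu = 0.0000
Node ud (S = 130.5): continuation = 1/1.06·[0.5412·0.0000 + 0.4588·66.7000] = 28.8713; exercise value = 14.5000 ≤ continuation, so V_ud = 28.8713
Node dd (S = 54): continuation = 1/1.06·[0.5412·66.7000 + 0.4588·112.6000] = 82.7925; exercise value = 91.0000 > continuation, so V_dd = 91.0000 (exercise)
Node u (S = 217.5): continuation = 1/1.06·[0.5412·0.0000 + 0.4588·28.8713] = 12.4970; exercise value = 0.0000 ≤ continuation, so V_u = 12.4970
Node d (S = 90): continuation = 1/1.06·[0.5412·28.8713 + 0.4588·91.0000] = 54.1296; exercise value = 55.0000 > continuation, so V_d = 55.0000 (exercise)
Node 0 (S = 150): continuation = 1/1.06·[0.5412·12.4970 + 0.4588·55.0000] = 30.1871; exercise value = 0.0000 ≤ continuation, so V_0 = 30.1871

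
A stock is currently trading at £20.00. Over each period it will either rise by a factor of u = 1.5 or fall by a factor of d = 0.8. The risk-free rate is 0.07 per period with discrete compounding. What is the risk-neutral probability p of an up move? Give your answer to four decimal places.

p = 0.3857

Risk-neutral probability p = (1 + 0.07 − 0.8)/(1.5 − 0.8) = 0.2700/0.7000 = 0.3857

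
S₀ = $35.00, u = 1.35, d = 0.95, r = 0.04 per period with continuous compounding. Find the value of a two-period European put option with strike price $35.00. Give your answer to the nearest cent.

Risk-neutral probability p = (e^0.04 − 0.95)/(1.35 − 0.95) = 0.0908/0.4000 = 0.2270
Terminal stock prices: S_uu = 63.79, S_ud = 44.89, S_dd = 31.59
Terminal payoffs (K − S): max(-28.79, 0) = 0, max(-9.887, 0) = 0, max(3.413, 0) = 3.413
Node u (S = 47.25): V_u = e^(−0.04)·[0.2270·0.0000 + 0.7730·0.0000] = 0.0000
Node d (S = 33.25): V_d = e^(−0.04)·[0.2270·0.0000 + 0.7730·3.4125] = 2.5343
Node 0 (S = 35): V_0 = e^(−0.04)·[0.2270·0.0000 + 0.7730·2.5343] = 1.8822

$1.88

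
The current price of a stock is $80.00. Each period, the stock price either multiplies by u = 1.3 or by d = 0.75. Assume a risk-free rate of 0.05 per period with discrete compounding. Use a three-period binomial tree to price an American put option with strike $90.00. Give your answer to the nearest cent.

Risk-neutral probability p = (1 + 0.05 − 0.75)/(1.3 − 0.75) = 0.3000/0.5500 = 0.5455
Terminal stock prices: S_uuu = 175.8, S_uud = 101.4, S_udd = 58.5, S_ddd = 33.75
Terminal payoffs (K − S): max(-85.76, 0) = 0, max(-11.4, 0) = 0, max(31.5, 0) = 31.5, max(56.25, 0) = 56.25
Node uu (S = 135.2): continuation = 1/1.05·[0.5455·0.0000 + 0.4545·0.0000] = 0.0000; exercise value = 0.0000 ≤ continuation, so V_uu = 0.0000
Node ud (S = 78): continuation = 1/1.05·[0.5455·0.0000 + 0.4545·31.5000] = 13.6364; exercise value = 12.0000 ≤ continuation, so V_ud = 13.6364
Node dd (S = 45): continuation = 1/1.05·[0.5455·31.5000 + 0.4545·56.2500] = 40.7143; exercise value = 45.0000 > continuation, so V_dd = 45.0000 (exercise)
Node u (S = 104): continuation = 1/1.05·[0.5455·0.0000 + 0.4545·13.6364] = 5.9032; exercise value = 0.0000 ≤ continuation, so V_u = 5.9032
Node d (S = 60): continuation = 1/1.05·[0.5455·13.6364 + 0.4545·45.0000] = 26.5643; exercise value = 30.0000 > continuation, so V_d = 30.0000 (exercise)
Node 0 (S = 80): continuation = 1/1.05·[0.5455·5.9032 + 0.4545·30.0000] = 16.0536; exercise value = 10.0000 ≤ continuation, so V_0 = 16.0536

$16.05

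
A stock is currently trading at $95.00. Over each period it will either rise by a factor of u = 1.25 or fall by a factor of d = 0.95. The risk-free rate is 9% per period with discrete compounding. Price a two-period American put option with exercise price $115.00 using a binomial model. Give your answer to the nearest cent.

$20.00

Risk-neutral probability p = (1 + 0.09 − 0.95)/(1.25 − 0.95) = 0.1400/0.3000 = 0.4667
Terminal stock prices: S_uu = 148.4, S_ud = 112.8, S_dd = 85.74
Terminal payoffs (K − S): max(-33.44, 0) = 0, max(2.188, 0) = 2.188, max(29.26, 0) = 29.26
Node u (S = 118.8): continuation = 1/1.09·[0.4667·0.0000 + 0.5333·2.1875] = 1.0703; exercise value = 0.0000 ≤ continuation, so V_u = 1.0703
Node d (S = 90.25): continuation = 1/1.09·[0.4667·2.1875 + 0.5333·29.2625] = 15.2546; exercise value = 24.7500 > continuation, so V_d = 24.7500 (exercise)
Node 0 (S = 95): continuation = 1/1.09·[0.4667·1.0703 + 0.5333·24.7500] = 12.5683; exercise value = 20.0000 > continuation, so V_0 = 20.0000 (exercise)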